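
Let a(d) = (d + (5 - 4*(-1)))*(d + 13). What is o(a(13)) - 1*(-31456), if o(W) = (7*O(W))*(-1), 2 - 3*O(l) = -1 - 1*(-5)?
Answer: 94382/3 ≈ 31461.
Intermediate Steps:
O(l) = -⅔ (O(l) = ⅔ - (-1 - 1*(-5))/3 = ⅔ - (-1 + 5)/3 = ⅔ - ⅓*4 = ⅔ - 4/3 = -⅔)
a(d) = (9 + d)*(13 + d) (a(d) = (d + (5 + 4))*(13 + d) = (d + 9)*(13 + d) = (9 + d)*(13 + d))
o(W) = 14/3 (o(W) = (7*(-⅔))*(-1) = -14/3*(-1) = 14/3)
o(a(13)) - 1*(-31456) = 14/3 - 1*(-31456) = 14/3 + 31456 = 94382/3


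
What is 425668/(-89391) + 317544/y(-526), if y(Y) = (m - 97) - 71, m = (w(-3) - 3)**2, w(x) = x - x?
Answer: -9484418972/4737723 ≈ -2001.9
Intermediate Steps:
w(x) = 0
m = 9 (m = (0 - 3)**2 = (-3)**2 = 9)
y(Y) = -159 (y(Y) = (9 - 97) - 71 = -88 - 71 = -159)
425668/(-89391) + 317544/y(-526) = 425668/(-89391) + 317544/(-159) = 425668*(-1/89391) + 317544*(-1/159) = -425668/89391 - 105848/53 = -9484418972/4737723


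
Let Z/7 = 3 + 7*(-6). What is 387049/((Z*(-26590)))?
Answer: 29773/558390 ≈ 0.053319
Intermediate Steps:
Z = -273 (Z = 7*(3 + 7*(-6)) = 7*(3 - 42) = 7*(-39) = -273)
387049/((Z*(-26590))) = 387049/((-273*(-26590))) = 387049/7259070 = 387049*(1/7259070) = 29773/558390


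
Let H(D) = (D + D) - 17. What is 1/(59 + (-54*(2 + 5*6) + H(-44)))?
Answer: -1/1774 ≈ -0.00056370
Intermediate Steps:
H(D) = -17 + 2*D (H(D) = 2*D - 17 = -17 + 2*D)
1/(59 + (-54*(2 + 5*6) + H(-44))) = 1/(59 + (-54*(2 + 5*6) + (-17 + 2*(-44)))) = 1/(59 + (-54*(2 + 30) + (-17 - 88))) = 1/(59 + (-54*32 - 105)) = 1/(59 + (-1728 - 105)) = 1/(59 - 1833) = 1/(-1774) = -1/1774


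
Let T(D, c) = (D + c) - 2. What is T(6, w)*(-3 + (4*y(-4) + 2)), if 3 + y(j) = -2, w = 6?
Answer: -210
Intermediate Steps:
y(j) = -5 (y(j) = -3 - 2 = -5)
T(D, c) = -2 + D + c
T(6, w)*(-3 + (4*y(-4) + 2)) = (-2 + 6 + 6)*(-3 + (4*(-5) + 2)) = 10*(-3 + (-20 + 2)) = 10*(-3 - 18) = 10*(-21) = -210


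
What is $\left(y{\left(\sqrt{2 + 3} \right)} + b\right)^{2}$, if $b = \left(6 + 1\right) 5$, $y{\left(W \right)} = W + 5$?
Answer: $\left(40 + \sqrt{5}\right)^{2} \approx 1783.9$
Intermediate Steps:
$y{\left(W \right)} = 5 + W$
$b = 35$ ($b = 7 \cdot 5 = 35$)
$\left(y{\left(\sqrt{2 + 3} \right)} + b\right)^{2} = \left(\left(5 + \sqrt{2 + 3}\right) + 35\right)^{2} = \left(\left(5 + \sqrt{5}\right) + 35\right)^{2} = \left(40 + \sqrt{5}\right)^{2}$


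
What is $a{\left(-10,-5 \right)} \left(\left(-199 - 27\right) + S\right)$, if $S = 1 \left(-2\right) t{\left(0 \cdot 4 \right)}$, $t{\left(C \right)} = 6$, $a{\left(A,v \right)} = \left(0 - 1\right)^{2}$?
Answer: $-238$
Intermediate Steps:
$a{\left(A,v \right)} = 1$ ($a{\left(A,v \right)} = \left(-1\right)^{2} = 1$)
$S = -12$ ($S = 1 \left(-2\right) 6 = \left(-2\right) 6 = -12$)
$a{\left(-10,-5 \right)} \left(\left(-199 - 27\right) + S\right) = 1 \left(\left(-199 - 27\right) - 12\right) = 1 \left(-226 - 12\right) = 1 \left(-238\right) = -238$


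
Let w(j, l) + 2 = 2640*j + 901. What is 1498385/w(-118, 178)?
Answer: -1498385/310621 ≈ -4.8238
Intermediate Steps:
w(j, l) = 899 + 2640*j (w(j, l) = -2 + (2640*j + 901) = -2 + (901 + 2640*j) = 899 + 2640*j)
1498385/w(-118, 178) = 1498385/(899 + 2640*(-118)) = 1498385/(899 - 311520) = 1498385/(-310621) = 1498385*(-1/310621) = -1498385/310621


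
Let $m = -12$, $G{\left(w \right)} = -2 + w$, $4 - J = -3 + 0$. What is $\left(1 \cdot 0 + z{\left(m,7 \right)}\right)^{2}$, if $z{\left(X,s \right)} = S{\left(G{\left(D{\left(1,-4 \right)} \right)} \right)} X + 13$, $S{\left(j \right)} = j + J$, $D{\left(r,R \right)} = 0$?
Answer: $2209$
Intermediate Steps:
$J = 7$ ($J = 4 - \left(-3 + 0\right) = 4 - -3 = 4 + 3 = 7$)
$S{\left(j \right)} = 7 + j$ ($S{\left(j \right)} = j + 7 = 7 + j$)
$z{\left(X,s \right)} = 13 + 5 X$ ($z{\left(X,s \right)} = \left(7 + \left(-2 + 0\right)\right) X + 13 = \left(7 - 2\right) X + 13 = 5 X + 13 = 13 + 5 X$)
$\left(1 \cdot 0 + z{\left(m,7 \right)}\right)^{2} = \left(1 \cdot 0 + \left(13 + 5 \left(-12\right)\right)\right)^{2} = \left(0 + \left(13 - 60\right)\right)^{2} = \left(0 - 47\right)^{2} = \left(-47\right)^{2} = 2209$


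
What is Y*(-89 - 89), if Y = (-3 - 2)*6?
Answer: 5340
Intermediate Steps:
Y = -30 (Y = -5*6 = -30)
Y*(-89 - 89) = -30*(-89 - 89) = -30*(-178) = 5340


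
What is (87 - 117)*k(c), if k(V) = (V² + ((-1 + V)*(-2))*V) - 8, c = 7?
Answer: 1290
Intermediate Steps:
k(V) = -8 + V² + V*(2 - 2*V) (k(V) = (V² + (2 - 2*V)*V) - 8 = (V² + V*(2 - 2*V)) - 8 = -8 + V² + V*(2 - 2*V))
(87 - 117)*k(c) = (87 - 117)*(-8 - 1*7² + 2*7) = -30*(-8 - 1*49 + 14) = -30*(-8 - 49 + 14) = -30*(-43) = 1290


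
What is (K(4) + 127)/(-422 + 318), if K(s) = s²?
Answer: -11/8 ≈ -1.3750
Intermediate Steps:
(K(4) + 127)/(-422 + 318) = (4² + 127)/(-422 + 318) = (16 + 127)/(-104) = 143*(-1/104) = -11/8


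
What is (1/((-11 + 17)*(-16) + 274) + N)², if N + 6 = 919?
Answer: 26411125225/31684 ≈ 8.3358e+5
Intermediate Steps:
N = 913 (N = -6 + 919 = 913)
(1/((-11 + 17)*(-16) + 274) + N)² = (1/((-11 + 17)*(-16) + 274) + 913)² = (1/(6*(-16) + 274) + 913)² = (1/(-96 + 274) + 913)² = (1/178 + 913)² = (162515/178)² = 26411125225/31684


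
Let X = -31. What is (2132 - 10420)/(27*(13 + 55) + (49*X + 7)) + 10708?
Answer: 865276/81 ≈ 10682.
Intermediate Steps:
(2132 - 10420)/(27*(13 + 55) + (49*X + 7)) + 10708 = (2132 - 10420)/(27*(13 + 55) + (49*(-31) + 7)) + 10708 = -8288/(27*68 + (-1519 + 7)) + 10708 = -8288/(1836 - 1512) + 10708 = -8288/324 + 10708 = -8288*1/324 + 10708 = -2072/81 + 10708 = 865276/81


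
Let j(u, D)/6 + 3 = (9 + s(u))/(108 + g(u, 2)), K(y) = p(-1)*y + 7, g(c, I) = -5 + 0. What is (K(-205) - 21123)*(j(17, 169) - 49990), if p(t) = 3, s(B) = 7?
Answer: 111930470168/103 ≈ 1.0867e+9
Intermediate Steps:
g(c, I) = -5
K(y) = 7 + 3*y (K(y) = 3*y + 7 = 7 + 3*y)
j(u, D) = -1758/103 (j(u, D) = -18 + 6*((9 + 7)/(108 - 5)) = -18 + 6*(16/103) = -18 + 96/103 = -1758/103)
(K(-205) - 21123)*(j(17, 169) - 49990) = ((7 + 3*(-205)) - 21123)*(-1758/103 - 49990) = ((7 - 615) - 21123)*(-5150728/103) = (-608 - 21123)*(-5150728/103) = -21731*(-5150728/103) = 111930470168/103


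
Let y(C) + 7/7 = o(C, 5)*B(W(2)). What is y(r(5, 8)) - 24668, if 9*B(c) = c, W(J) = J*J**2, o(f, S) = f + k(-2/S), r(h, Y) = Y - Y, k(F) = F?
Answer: -1110121/45 ≈ -24669.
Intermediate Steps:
r(h, Y) = 0
o(f, S) = f - 2/S
W(J) = J**3
B(c) = c/9
y(C) = -61/45 + 8*C/9 (y(C) = -1 + (C - 2/5)*((1/9)*2**3) = -1 + (C - 2*1/5)*((1/9)*8) = -1 + (C - 2/5)*(8/9) = -1 + (-2/5 + C)*(8/9) = -1 + (-16/45 + 8*C/9) = -61/45 + 8*C/9)
y(r(5, 8)) - 24668 = (-61/45 + (8/9)*0) - 24668 = (-61/45 + 0) - 24668 = -61/45 - 24668 = -1110121/45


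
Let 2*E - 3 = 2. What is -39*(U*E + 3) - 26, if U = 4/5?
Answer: -221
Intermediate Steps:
E = 5/2 (E = 3/2 + (½)*2 = 3/2 + 1 = 5/2 ≈ 2.5000)
U = ⅘ (U = 4*(⅕) = ⅘ ≈ 0.80000)
-39*(U*E + 3) - 26 = -39*((⅘)*(5/2) + 3) - 26 = -39*(2 + 3) - 26 = -39*5 - 26 = -195 - 26 = -221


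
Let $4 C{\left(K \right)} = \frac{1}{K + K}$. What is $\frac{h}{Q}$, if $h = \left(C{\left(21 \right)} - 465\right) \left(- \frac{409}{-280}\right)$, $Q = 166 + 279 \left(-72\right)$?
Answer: $\frac{31950671}{937130880} \approx 0.034094$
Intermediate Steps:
$Q = -19922$ ($Q = 166 - 20088 = -19922$)
$C{\left(K \right)} = \frac{1}{8 K}$ ($C{\left(K \right)} = \frac{1}{4 \left(K + K\right)} = \frac{1}{4 \cdot 2 K} = \frac{\frac{1}{2} \frac{1}{K}}{4} = \frac{1}{8 K}$)
$h = - \frac{31950671}{47040}$ ($h = \left(\frac{1}{8 \cdot 21} - 465\right) \left(- \frac{409}{-280}\right) = \left(\frac{1}{8} \cdot \frac{1}{21} - 465\right) \left(\left(-409\right) \left(- \frac{1}{280}\right)\right) = \left(\frac{1}{168} - 465\right) \frac{409}{280} = \left(- \frac{78119}{168}\right) \frac{409}{280} = - \frac{31950671}{47040} \approx -679.22$)
$\frac{h}{Q} = - \frac{31950671}{47040 \left(-19922\right)} = \left(- \frac{31950671}{47040}\right) \left(- \frac{1}{19922}\right) = \frac{31950671}{937130880}$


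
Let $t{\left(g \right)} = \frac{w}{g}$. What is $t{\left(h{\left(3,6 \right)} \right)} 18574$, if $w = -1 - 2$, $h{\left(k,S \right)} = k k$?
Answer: $- \frac{18574}{3} \approx -6191.3$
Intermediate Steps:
$h{\left(k,S \right)} = k^{2}$
$w = -3$ ($w = -1 - 2 = -3$)
$t{\left(g \right)} = - \frac{3}{g}$
$t{\left(h{\left(3,6 \right)} \right)} 18574 = - \frac{3}{3^{2}} \cdot 18574 = - \frac{3}{9} \cdot 18574 = \left(-3\right) \frac{1}{9} \cdot 18574 = \left(- \frac{1}{3}\right) 18574 = - \frac{18574}{3}$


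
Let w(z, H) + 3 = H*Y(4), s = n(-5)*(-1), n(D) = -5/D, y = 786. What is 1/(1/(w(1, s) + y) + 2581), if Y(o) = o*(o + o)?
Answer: 751/1938332 ≈ 0.00038745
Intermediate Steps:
Y(o) = 2*o**2 (Y(o) = o*(2*o) = 2*o**2)
s = -1 (s = -5/(-5)*(-1) = -5*(-1/5)*(-1) = 1*(-1) = -1)
w(z, H) = -3 + 32*H (w(z, H) = -3 + H*(2*4**2) = -3 + H*(2*16) = -3 + H*32 = -3 + 32*H)
1/(1/(w(1, s) + y) + 2581) = 1/(1/((-3 + 32*(-1)) + 786) + 2581) = 1/(1/((-3 - 32) + 786) + 2581) = 1/(1/(-35 + 786) + 2581) = 1/(1/751 + 2581) = 1/(1938332/751) = 751/1938332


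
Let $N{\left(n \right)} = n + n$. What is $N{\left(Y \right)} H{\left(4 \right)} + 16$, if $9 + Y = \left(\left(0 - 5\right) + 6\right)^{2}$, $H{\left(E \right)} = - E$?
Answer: $80$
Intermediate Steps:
$Y = -8$ ($Y = -9 + \left(\left(0 - 5\right) + 6\right)^{2} = -9 + \left(-5 + 6\right)^{2} = -9 + 1^{2} = -9 + 1 = -8$)
$N{\left(n \right)} = 2 n$
$N{\left(Y \right)} H{\left(4 \right)} + 16 = 2 \left(-8\right) \left(\left(-1\right) 4\right) + 16 = \left(-16\right) \left(-4\right) + 16 = 64 + 16 = 80$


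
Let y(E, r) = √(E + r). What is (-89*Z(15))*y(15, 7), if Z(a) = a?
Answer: -1335*√22 ≈ -6261.7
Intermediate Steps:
(-89*Z(15))*y(15, 7) = (-89*15)*√(15 + 7) = -1335*√22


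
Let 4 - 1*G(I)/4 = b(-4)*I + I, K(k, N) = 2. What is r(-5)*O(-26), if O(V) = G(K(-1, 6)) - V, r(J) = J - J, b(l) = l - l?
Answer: 0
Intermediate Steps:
b(l) = 0
G(I) = 16 - 4*I (G(I) = 16 - 4*(0*I + I) = 16 - 4*(0 + I) = 16 - 4*I)
r(J) = 0
O(V) = 8 - V (O(V) = (16 - 4*2) - V = (16 - 8) - V = 8 - V)
r(-5)*O(-26) = 0*(8 - 1*(-26)) = 0*(8 + 26) = 0*34 = 0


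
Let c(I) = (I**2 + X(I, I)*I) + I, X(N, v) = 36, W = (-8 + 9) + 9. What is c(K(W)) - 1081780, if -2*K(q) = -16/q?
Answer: -27043744/25 ≈ -1.0818e+6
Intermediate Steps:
W = 10 (W = 1 + 9 = 10)
K(q) = 8/q (K(q) = -(-8)/q = 8/q)
c(I) = I**2 + 37*I (c(I) = (I**2 + 36*I) + I = I**2 + 37*I)
c(K(W)) - 1081780 = (8/10)*(37 + 8/10) - 1081780 = (8*(1/10))*(37 + 8*(1/10)) - 1081780 = 4*(37 + 4/5)/5 - 1081780 = (4/5)*(189/5) - 1081780 = 756/25 - 1081780 = -27043744/25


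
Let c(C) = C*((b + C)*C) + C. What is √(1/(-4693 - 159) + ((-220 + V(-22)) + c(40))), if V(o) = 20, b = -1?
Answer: √366312025027/2426 ≈ 249.48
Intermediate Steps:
c(C) = C + C²*(-1 + C) (c(C) = C*((-1 + C)*C) + C = C*(C*(-1 + C)) + C = C²*(-1 + C) + C = C + C²*(-1 + C))
√(1/(-4693 - 159) + ((-220 + V(-22)) + c(40))) = √(1/(-4693 - 159) + ((-220 + 20) + 40*(1 + 40² - 1*40))) = √(1/(-4852) + (-200 + 40*(1 + 1600 - 40))) = √(-1/4852 + (-200 + 40*1561)) = √(-1/4852 + (-200 + 62440)) = √(-1/4852 + 62240) = √(301988479/4852) = √366312025027/2426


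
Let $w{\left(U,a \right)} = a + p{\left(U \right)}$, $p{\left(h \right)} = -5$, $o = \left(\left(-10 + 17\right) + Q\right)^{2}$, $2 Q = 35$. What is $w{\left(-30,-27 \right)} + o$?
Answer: $\frac{2273}{4} \approx 568.25$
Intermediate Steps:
$Q = \frac{35}{2}$ ($Q = \frac{1}{2} \cdot 35 = \frac{35}{2} \approx 17.5$)
$o = \frac{2401}{4}$ ($o = \left(\left(-10 + 17\right) + \frac{35}{2}\right)^{2} = \left(7 + \frac{35}{2}\right)^{2} = \left(\frac{49}{2}\right)^{2} = \frac{2401}{4} \approx 600.25$)
$w{\left(U,a \right)} = -5 + a$ ($w{\left(U,a \right)} = a - 5 = -5 + a$)
$w{\left(-30,-27 \right)} + o = \left(-5 - 27\right) + \frac{2401}{4} = -32 + \frac{2401}{4} = \frac{2273}{4}$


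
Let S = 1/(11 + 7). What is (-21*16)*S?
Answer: -56/3 ≈ -18.667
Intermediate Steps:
S = 1/18 ≈ 0.055556
(-21*16)*S = -21*16*(1/18) = -336*1/18 = -56/3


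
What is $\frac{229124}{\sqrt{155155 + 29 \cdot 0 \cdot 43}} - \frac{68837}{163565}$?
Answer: $- \frac{68837}{163565} + \frac{32732 \sqrt{155155}}{22165} \approx 581.26$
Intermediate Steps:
$\frac{229124}{\sqrt{155155 + 29 \cdot 0 \cdot 43}} - \frac{68837}{163565} = \frac{229124}{\sqrt{155155 + 0 \cdot 43}} - \frac{68837}{163565} = \frac{229124}{\sqrt{155155 + 0}} - \frac{68837}{163565} = \frac{229124}{\sqrt{155155}} - \frac{68837}{163565} = 229124 \frac{\sqrt{155155}}{155155} - \frac{68837}{163565} = \frac{32732 \sqrt{155155}}{22165} - \frac{68837}{163565} = - \frac{68837}{163565} + \frac{32732 \sqrt{155155}}{22165}$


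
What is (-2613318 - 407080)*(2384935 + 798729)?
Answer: -9615932378272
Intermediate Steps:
(-2613318 - 407080)*(2384935 + 798729) = -3020398*3183664 = -9615932378272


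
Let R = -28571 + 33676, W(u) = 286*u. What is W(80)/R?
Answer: 4576/1021 ≈ 4.4819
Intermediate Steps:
R = 5105
W(80)/R = (286*80)/5105 = 22880*(1/5105) = 4576/1021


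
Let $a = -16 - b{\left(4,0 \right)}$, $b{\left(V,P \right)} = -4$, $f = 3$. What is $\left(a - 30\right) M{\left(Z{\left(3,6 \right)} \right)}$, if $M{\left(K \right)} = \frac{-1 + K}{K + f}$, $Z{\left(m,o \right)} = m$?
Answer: $-14$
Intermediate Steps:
$M{\left(K \right)} = \frac{-1 + K}{3 + K}$ ($M{\left(K \right)} = \frac{-1 + K}{K + 3} = \frac{-1 + K}{3 + K}$)
$a = -12$ ($a = -16 - -4 = -16 + 4 = -12$)
$\left(a - 30\right) M{\left(Z{\left(3,6 \right)} \right)} = \left(-12 - 30\right) \frac{-1 + 3}{3 + 3} = - 42 \cdot \frac{1}{6} \cdot 2 = \left(-42\right) \frac{1}{3} = -14$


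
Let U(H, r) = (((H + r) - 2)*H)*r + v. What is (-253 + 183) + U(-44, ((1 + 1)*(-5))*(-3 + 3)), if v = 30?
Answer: -40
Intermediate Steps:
U(H, r) = 30 + H*r*(-2 + H + r) (U(H, r) = (((H + r) - 2)*H)*r + 30 = ((-2 + H + r)*H)*r + 30 = (H*(-2 + H + r))*r + 30 = H*r*(-2 + H + r) + 30 = 30 + H*r*(-2 + H + r))
(-253 + 183) + U(-44, ((1 + 1)*(-5))*(-3 + 3)) = (-253 + 183) + (30 - 44*25*(1 + 1)²*(-3 + 3)² + (((1 + 1)*(-5))*(-3 + 3))*(-44)² - 2*(-44)*((1 + 1)*(-5))*(-3 + 3)) = -70 + (30 - 44*((2*(-5))*0)² + ((2*(-5))*0)*1936 - 2*(-44)*(2*(-5))*0) = -70 + (30 - 44*(-10*0)² - 10*0*1936 - 2*(-44)*(-10*0)) = -70 + (30 - 44*0² + 0*1936 - 2*(-44)*0) = -70 + (30 - 44*0 + 0 + 0) = -70 + (30 + 0 + 0 + 0) = -70 + 30 = -40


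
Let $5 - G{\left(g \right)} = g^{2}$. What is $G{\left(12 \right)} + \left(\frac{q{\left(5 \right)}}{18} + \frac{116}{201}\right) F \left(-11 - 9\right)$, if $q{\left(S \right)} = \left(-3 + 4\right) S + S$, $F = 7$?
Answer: $- \frac{179437}{603} \approx -297.57$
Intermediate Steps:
$q{\left(S \right)} = 2 S$ ($q{\left(S \right)} = 1 S + S = S + S = 2 S$)
$G{\left(g \right)} = 5 - g^{2}$
$G{\left(12 \right)} + \left(\frac{q{\left(5 \right)}}{18} + \frac{116}{201}\right) F \left(-11 - 9\right) = \left(5 - 12^{2}\right) + \left(\frac{2 \cdot 5}{18} + \frac{116}{201}\right) 7 \left(-11 - 9\right) = \left(5 - 144\right) + \left(10 \cdot \frac{1}{18} + 116 \cdot \frac{1}{201}\right) 7 \left(-20\right) = \left(5 - 144\right) + \left(\frac{5}{9} + \frac{116}{201}\right) \left(-140\right) = -139 + \frac{683}{603} \left(-140\right) = -139 - \frac{95620}{603} = - \frac{179437}{603}$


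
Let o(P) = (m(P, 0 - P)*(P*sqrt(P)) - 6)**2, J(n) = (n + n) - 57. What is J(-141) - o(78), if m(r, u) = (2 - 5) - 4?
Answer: -23253423 - 6552*sqrt(78) ≈ -2.3311e+7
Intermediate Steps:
m(r, u) = -7 (m(r, u) = -3 - 4 = -7)
J(n) = -57 + 2*n (J(n) = 2*n - 57 = -57 + 2*n)
o(P) = (-6 - 7*P**(3/2))**2 (o(P) = (-7*P*sqrt(P) - 6)**2 = (-7*P**(3/2) - 6)**2 = (-6 - 7*P**(3/2))**2)
J(-141) - o(78) = (-57 + 2*(-141)) - (6 + 7*78**(3/2))**2 = (-57 - 282) - (6 + 7*(78*sqrt(78)))**2 = -339 - (6 + 546*sqrt(78))**2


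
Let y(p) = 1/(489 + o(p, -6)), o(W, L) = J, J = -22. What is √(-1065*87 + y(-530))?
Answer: 2*I*√5051758957/467 ≈ 304.39*I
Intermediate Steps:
o(W, L) = -22
y(p) = 1/467 (y(p) = 1/(489 - 22) = 1/467)
√(-1065*87 + y(-530)) = √(-1065*87 + 1/467) = √(-92655 + 1/467) = √(-43269884/467) = 2*I*√5051758957/467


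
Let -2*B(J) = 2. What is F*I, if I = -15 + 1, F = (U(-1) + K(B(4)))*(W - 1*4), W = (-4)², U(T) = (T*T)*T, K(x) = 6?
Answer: -840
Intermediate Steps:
B(J) = -1 (B(J) = -½*2 = -1)
U(T) = T³ (U(T) = T²*T = T³)
W = 16
F = 60 (F = ((-1)³ + 6)*(16 - 1*4) = (-1 + 6)*(16 - 4) = 5*12 = 60)
I = -14
F*I = 60*(-14) = -840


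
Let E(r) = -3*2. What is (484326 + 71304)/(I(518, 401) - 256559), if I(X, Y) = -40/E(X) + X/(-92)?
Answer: -76676940/35404999 ≈ -2.1657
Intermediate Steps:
E(r) = -6
I(X, Y) = 20/3 - X/92 (I(X, Y) = -40/(-6) + X/(-92) = -40*(-1/6) + X*(-1/92) = 20/3 - X/92)
(484326 + 71304)/(I(518, 401) - 256559) = (484326 + 71304)/((20/3 - 1/92*518) - 256559) = 555630/((20/3 - 259/46) - 256559) = 555630/(143/138 - 256559) = 555630/(-35404999/138) = 555630*(-138/35404999) = -76676940/35404999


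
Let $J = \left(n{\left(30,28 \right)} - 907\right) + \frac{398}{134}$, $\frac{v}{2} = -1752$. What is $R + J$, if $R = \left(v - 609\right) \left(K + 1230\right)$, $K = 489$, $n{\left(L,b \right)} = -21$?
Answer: $- \frac{473768526}{67} \approx -7.0712 \cdot 10^{6}$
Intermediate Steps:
$v = -3504$ ($v = 2 \left(-1752\right) = -3504$)
$R = -7070247$ ($R = \left(-3504 - 609\right) \left(489 + 1230\right) = \left(-4113\right) 1719 = -7070247$)
$J = - \frac{61977}{67}$ ($J = \left(-21 - 907\right) + \frac{398}{134} = -928 + 398 \cdot \frac{1}{134} = -928 + \frac{199}{67} = - \frac{61977}{67} \approx -925.03$)
$R + J = -7070247 - \frac{61977}{67} = - \frac{473768526}{67}$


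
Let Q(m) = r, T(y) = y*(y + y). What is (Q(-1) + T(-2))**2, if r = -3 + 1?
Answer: 36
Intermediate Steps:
r = -2
T(y) = 2*y**2 (T(y) = y*(2*y) = 2*y**2)
Q(m) = -2
(Q(-1) + T(-2))**2 = (-2 + 2*(-2)**2)**2 = (-2 + 2*4)**2 = (-2 + 8)**2 = 6**2 = 36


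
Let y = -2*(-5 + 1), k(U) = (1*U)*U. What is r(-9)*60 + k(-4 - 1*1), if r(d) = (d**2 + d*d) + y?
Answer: 10225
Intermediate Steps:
k(U) = U**2 (k(U) = U*U = U**2)
y = 8 (y = -2*(-4) = 8)
r(d) = 8 + 2*d**2 (r(d) = (d**2 + d*d) + 8 = (d**2 + d**2) + 8 = 2*d**2 + 8 = 8 + 2*d**2)
r(-9)*60 + k(-4 - 1*1) = (8 + 2*(-9)**2)*60 + (-4 - 1*1)**2 = (8 + 2*81)*60 + (-4 - 1)**2 = (8 + 162)*60 + (-5)**2 = 170*60 + 25 = 10200 + 25 = 10225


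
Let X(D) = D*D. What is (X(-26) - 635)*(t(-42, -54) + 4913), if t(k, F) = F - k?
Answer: 200941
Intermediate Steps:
X(D) = D**2
(X(-26) - 635)*(t(-42, -54) + 4913) = ((-26)**2 - 635)*((-54 - 1*(-42)) + 4913) = (676 - 635)*((-54 + 42) + 4913) = 41*(-12 + 4913) = 41*4901 = 200941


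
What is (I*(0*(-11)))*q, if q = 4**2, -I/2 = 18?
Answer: 0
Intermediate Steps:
I = -36 (I = -2*18 = -36)
q = 16
(I*(0*(-11)))*q = -0*(-11)*16 = -36*0*16 = 0*16 = 0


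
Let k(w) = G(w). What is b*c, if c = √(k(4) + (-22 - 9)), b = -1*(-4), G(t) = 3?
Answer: 8*I*√7 ≈ 21.166*I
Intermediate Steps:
k(w) = 3
b = 4
c = 2*I*√7 (c = √(3 + (-22 - 9)) = √(3 - 31) = √(-28) = 2*I*√7 ≈ 5.2915*I)
b*c = 4*(2*I*√7) = 8*I*√7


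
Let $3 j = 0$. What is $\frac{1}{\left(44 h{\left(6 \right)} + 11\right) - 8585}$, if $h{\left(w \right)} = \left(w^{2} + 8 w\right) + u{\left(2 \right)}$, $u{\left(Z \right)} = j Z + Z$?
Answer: $- \frac{1}{4790} \approx -0.00020877$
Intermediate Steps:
$j = 0$ ($j = \frac{1}{3} \cdot 0 = 0$)
$u{\left(Z \right)} = Z$ ($u{\left(Z \right)} = 0 Z + Z = 0 + Z = Z$)
$h{\left(w \right)} = 2 + w^{2} + 8 w$ ($h{\left(w \right)} = \left(w^{2} + 8 w\right) + 2 = 2 + w^{2} + 8 w$)
$\frac{1}{\left(44 h{\left(6 \right)} + 11\right) - 8585} = \frac{1}{\left(44 \left(2 + 6^{2} + 8 \cdot 6\right) + 11\right) - 8585} = \frac{1}{\left(44 \left(2 + 36 + 48\right) + 11\right) - 8585} = \frac{1}{\left(44 \cdot 86 + 11\right) - 8585} = \frac{1}{\left(3784 + 11\right) - 8585} = \frac{1}{3795 - 8585} = \frac{1}{-4790} = - \frac{1}{4790}$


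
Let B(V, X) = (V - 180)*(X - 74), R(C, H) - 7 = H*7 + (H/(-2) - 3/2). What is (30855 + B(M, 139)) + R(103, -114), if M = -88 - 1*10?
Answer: 24099/2 ≈ 12050.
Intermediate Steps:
R(C, H) = 11/2 + 13*H/2 (R(C, H) = 7 + (H*7 + (H/(-2) - 3/2)) = 7 + (7*H + (H*(-½) - 3*½)) = 7 + (7*H + (-H/2 - 3/2)) = 7 + (7*H + (-3/2 - H/2)) = 7 + (-3/2 + 13*H/2) = 11/2 + 13*H/2)
M = -98 (M = -88 - 10 = -98)
B(V, X) = (-180 + V)*(-74 + X)
(30855 + B(M, 139)) + R(103, -114) = (30855 + (13320 - 180*139 - 74*(-98) - 98*139)) + (11/2 + (13/2)*(-114)) = (30855 + (13320 - 25020 + 7252 - 13622)) + (11/2 - 741) = (30855 - 18070) - 1471/2 = 12785 - 1471/2 = 24099/2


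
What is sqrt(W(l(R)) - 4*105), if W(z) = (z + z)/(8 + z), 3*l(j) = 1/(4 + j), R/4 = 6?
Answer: I*sqrt(190228834)/673 ≈ 20.494*I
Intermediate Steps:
R = 24 (R = 4*6 = 24)
l(j) = 1/(3*(4 + j))
W(z) = 2*z/(8 + z) (W(z) = (2*z)/(8 + z) = 2*z/(8 + z))
sqrt(W(l(R)) - 4*105) = sqrt(2*(1/(3*(4 + 24)))/(8 + 1/(3*(4 + 24))) - 4*105) = sqrt(2*((1/3)/28)/(8 + (1/3)/28) - 420) = sqrt(2*((1/3)*(1/28))/(8 + (1/3)*(1/28)) - 420) = sqrt(2*(1/84)/(8 + 1/84) - 420) = sqrt(2*(1/84)/(673/84) - 420) = sqrt(2*(1/84)*(84/673) - 420) = sqrt(2/673 - 420) = sqrt(-282658/673) = I*sqrt(190228834)/673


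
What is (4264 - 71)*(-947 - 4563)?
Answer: -23103430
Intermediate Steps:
(4264 - 71)*(-947 - 4563) = 4193*(-5510) = -23103430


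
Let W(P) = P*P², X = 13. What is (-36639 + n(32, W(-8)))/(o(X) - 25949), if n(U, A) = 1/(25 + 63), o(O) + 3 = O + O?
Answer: 3224231/2281488 ≈ 1.4132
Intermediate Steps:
W(P) = P³
o(O) = -3 + 2*O (o(O) = -3 + (O + O) = -3 + 2*O)
n(U, A) = 1/88
(-36639 + n(32, W(-8)))/(o(X) - 25949) = (-36639 + 1/88)/((-3 + 2*13) - 25949) = -3224231/(88*((-3 + 26) - 25949)) = -3224231/(88*(23 - 25949)) = -3224231/88/(-25926) = -3224231/88*(-1/25926) = 3224231/2281488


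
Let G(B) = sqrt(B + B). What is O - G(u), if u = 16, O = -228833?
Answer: -228833 - 4*sqrt(2) ≈ -2.2884e+5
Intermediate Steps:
G(B) = sqrt(2)*sqrt(B) (G(B) = sqrt(2*B) = sqrt(2)*sqrt(B))
O - G(u) = -228833 - sqrt(2)*sqrt(16) = -228833 - sqrt(2)*4 = -228833 - 4*sqrt(2)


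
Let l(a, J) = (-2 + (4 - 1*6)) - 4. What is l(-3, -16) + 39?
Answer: 31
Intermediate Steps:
l(a, J) = -8 (l(a, J) = (-2 + (4 - 6)) - 4 = (-2 - 2) - 4 = -4 - 4 = -8)
l(-3, -16) + 39 = -8 + 39 = 31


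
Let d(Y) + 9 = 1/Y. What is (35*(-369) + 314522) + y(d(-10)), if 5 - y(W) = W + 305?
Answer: 3013161/10 ≈ 3.0132e+5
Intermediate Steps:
d(Y) = -9 + 1/Y
y(W) = -300 - W (y(W) = 5 - (W + 305) = 5 - (305 + W) = 5 + (-305 - W) = -300 - W)
(35*(-369) + 314522) + y(d(-10)) = (35*(-369) + 314522) + (-300 - (-9 + 1/(-10))) = (-12915 + 314522) + (-300 - (-9 - 1/10)) = 301607 + (-300 - 1*(-91/10)) = 301607 + (-300 + 91/10) = 301607 - 2909/10 = 3013161/10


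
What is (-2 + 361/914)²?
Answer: 2152089/835396 ≈ 2.5761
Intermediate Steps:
(-2 + 361/914)² = (-1467/914)² = 2152089/835396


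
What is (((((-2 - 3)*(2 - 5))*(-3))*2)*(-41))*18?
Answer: 66420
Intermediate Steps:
(((((-2 - 3)*(2 - 5))*(-3))*2)*(-41))*18 = (((-5*(-3)*(-3))*2)*(-41))*18 = (((15*(-3))*2)*(-41))*18 = (-45*2*(-41))*18 = -90*(-41)*18 = 3690*18 = 66420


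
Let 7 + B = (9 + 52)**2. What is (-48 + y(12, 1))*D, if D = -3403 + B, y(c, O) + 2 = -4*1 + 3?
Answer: -15861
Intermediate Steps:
y(c, O) = -3 (y(c, O) = -2 + (-4*1 + 3) = -2 + (-4 + 3) = -2 - 1 = -3)
B = 3714 (B = -7 + (9 + 52)**2 = -7 + 61**2 = -7 + 3721 = 3714)
D = 311 (D = -3403 + 3714 = 311)
(-48 + y(12, 1))*D = (-48 - 3)*311 = -51*311 = -15861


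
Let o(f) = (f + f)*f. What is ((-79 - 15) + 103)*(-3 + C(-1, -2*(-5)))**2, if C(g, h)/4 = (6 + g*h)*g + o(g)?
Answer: 3969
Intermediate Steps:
o(f) = 2*f**2 (o(f) = (2*f)*f = 2*f**2)
C(g, h) = 8*g**2 + 4*g*(6 + g*h) (C(g, h) = 4*((6 + g*h)*g + 2*g**2) = 4*(g*(6 + g*h) + 2*g**2) = 4*(2*g**2 + g*(6 + g*h)) = 8*g**2 + 4*g*(6 + g*h))
((-79 - 15) + 103)*(-3 + C(-1, -2*(-5)))**2 = ((-79 - 15) + 103)*(-3 + 4*(-1)*(6 + 2*(-1) - (-2)*(-5)))**2 = (-94 + 103)*(-3 + 4*(-1)*(6 - 2 - 1*10))**2 = 9*(-3 + 4*(-1)*(6 - 2 - 10))**2 = 9*(-3 + 4*(-1)*(-6))**2 = 9*(-3 + 24)**2 = 9*21**2 = 9*441 = 3969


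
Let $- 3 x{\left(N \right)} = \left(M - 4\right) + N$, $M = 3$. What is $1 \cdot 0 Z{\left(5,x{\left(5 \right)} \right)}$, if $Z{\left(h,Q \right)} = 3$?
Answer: $0$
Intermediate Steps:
$x{\left(N \right)} = \frac{1}{3} - \frac{N}{3}$ ($x{\left(N \right)} = - \frac{\left(3 - 4\right) + N}{3} = - \frac{-1 + N}{3} = \frac{1}{3} - \frac{N}{3}$)
$1 \cdot 0 Z{\left(5,x{\left(5 \right)} \right)} = 1 \cdot 0 \cdot 3 = 0 \cdot 3 = 0$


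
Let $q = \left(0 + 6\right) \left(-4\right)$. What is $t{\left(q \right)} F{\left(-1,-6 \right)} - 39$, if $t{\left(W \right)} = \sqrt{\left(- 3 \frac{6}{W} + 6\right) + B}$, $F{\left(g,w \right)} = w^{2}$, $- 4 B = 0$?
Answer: $-39 + 54 \sqrt{3} \approx 54.531$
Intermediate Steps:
$B = 0$ ($B = \left(- \frac{1}{4}\right) 0 = 0$)
$q = -24$ ($q = 6 \left(-4\right) = -24$)
$t{\left(W \right)} = \sqrt{6 - \frac{18}{W}}$ ($t{\left(W \right)} = \sqrt{\left(- 3 \frac{6}{W} + 6\right) + 0} = \sqrt{\left(- \frac{18}{W} + 6\right) + 0} = \sqrt{\left(6 - \frac{18}{W}\right) + 0} = \sqrt{6 - \frac{18}{W}}$)
$t{\left(q \right)} F{\left(-1,-6 \right)} - 39 = \sqrt{6} \sqrt{\frac{-3 - 24}{-24}} \left(-6\right)^{2} - 39 = \sqrt{6} \sqrt{\left(- \frac{1}{24}\right) \left(-27\right)} 36 - 39 = \sqrt{6} \sqrt{\frac{9}{8}} \cdot 36 - 39 = \sqrt{6} \frac{3 \sqrt{2}}{4} \cdot 36 - 39 = \frac{3 \sqrt{3}}{2} \cdot 36 - 39 = 54 \sqrt{3} - 39 = -39 + 54 \sqrt{3}$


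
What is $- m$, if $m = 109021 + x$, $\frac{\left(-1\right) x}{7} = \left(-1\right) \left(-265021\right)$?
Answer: $1746126$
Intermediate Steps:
$x = -1855147$ ($x = - 7 \left(\left(-1\right) \left(-265021\right)\right) = \left(-7\right) 265021 = -1855147$)
$m = -1746126$ ($m = 109021 - 1855147 = -1746126$)
$- m = \left(-1\right) \left(-1746126\right) = 1746126$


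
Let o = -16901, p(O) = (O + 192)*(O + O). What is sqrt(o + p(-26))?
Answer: 3*I*sqrt(2837) ≈ 159.79*I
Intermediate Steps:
p(O) = 2*O*(192 + O) (p(O) = (192 + O)*(2*O) = 2*O*(192 + O))
sqrt(o + p(-26)) = sqrt(-16901 + 2*(-26)*(192 - 26)) = sqrt(-16901 + 2*(-26)*166) = sqrt(-16901 - 8632) = sqrt(-25533) = 3*I*sqrt(2837)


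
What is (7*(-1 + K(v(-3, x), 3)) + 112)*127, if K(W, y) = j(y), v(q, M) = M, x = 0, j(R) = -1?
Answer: 12446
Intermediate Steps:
K(W, y) = -1
(7*(-1 + K(v(-3, x), 3)) + 112)*127 = (7*(-1 - 1) + 112)*127 = (7*(-2) + 112)*127 = (-14 + 112)*127 = 98*127 = 12446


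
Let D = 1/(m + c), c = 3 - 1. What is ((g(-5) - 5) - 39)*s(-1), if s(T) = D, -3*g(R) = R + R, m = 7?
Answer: -122/27 ≈ -4.5185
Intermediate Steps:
c = 2
g(R) = -2*R/3 (g(R) = -(R + R)/3 = -2*R/3)
D = 1/9 (D = 1/(7 + 2) = 1/9 ≈ 0.11111)
s(T) = 1/9
((g(-5) - 5) - 39)*s(-1) = ((-2/3*(-5) - 5) - 39)*(1/9) = ((10/3 - 5) - 39)*(1/9) = (-5/3 - 39)*(1/9) = -122/3*1/9 = -122/27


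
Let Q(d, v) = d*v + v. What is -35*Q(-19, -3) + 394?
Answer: -1496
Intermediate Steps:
Q(d, v) = v + d*v
-35*Q(-19, -3) + 394 = -(-105)*(1 - 19) + 394 = -(-105)*(-18) + 394 = -35*54 + 394 = -1890 + 394 = -1496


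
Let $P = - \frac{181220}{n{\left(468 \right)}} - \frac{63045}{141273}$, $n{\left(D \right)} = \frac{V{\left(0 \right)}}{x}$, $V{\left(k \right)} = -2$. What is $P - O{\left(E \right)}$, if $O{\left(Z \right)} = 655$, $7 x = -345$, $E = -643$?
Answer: $- \frac{490767303430}{109879} \approx -4.4664 \cdot 10^{6}$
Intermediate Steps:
$x = - \frac{345}{7}$ ($x = \frac{1}{7} \left(-345\right) = - \frac{345}{7} \approx -49.286$)
$n{\left(D \right)} = \frac{14}{345}$ ($n{\left(D \right)} = - \frac{2}{- \frac{345}{7}} = \left(-2\right) \left(- \frac{7}{345}\right) = \frac{14}{345}$)
$P = - \frac{490695332685}{109879}$ ($P = - \frac{181220}{\frac{14}{345}} - \frac{63045}{141273} = \left(-181220\right) \frac{345}{14} - \frac{7005}{15697} = - \frac{31260450}{7} - \frac{7005}{15697} = - \frac{490695332685}{109879} \approx -4.4658 \cdot 10^{6}$)
$P - O{\left(E \right)} = - \frac{490695332685}{109879} - 655 = - \frac{490767303430}{109879}$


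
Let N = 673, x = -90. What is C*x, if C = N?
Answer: -60570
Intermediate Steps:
C = 673
C*x = 673*(-90) = -60570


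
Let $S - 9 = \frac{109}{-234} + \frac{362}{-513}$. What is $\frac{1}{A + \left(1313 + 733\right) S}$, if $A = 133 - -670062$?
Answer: $\frac{2223}{1525449682} \approx 1.4573 \cdot 10^{-6}$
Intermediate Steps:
$A = 670195$ ($A = 133 + 670062 = 670195$)
$S = \frac{104417}{13338}$ ($S = 9 + \left(\frac{109}{-234} + \frac{362}{-513}\right) = 9 + \left(109 \left(- \frac{1}{234}\right) + 362 \left(- \frac{1}{513}\right)\right) = 9 - \frac{15625}{13338} = \frac{104417}{13338} \approx 7.8285$)
$\frac{1}{A + \left(1313 + 733\right) S} = \frac{1}{670195 + \left(1313 + 733\right) \frac{104417}{13338}} = \frac{1}{670195 + 2046 \cdot \frac{104417}{13338}} = \frac{1}{670195 + \frac{35606197}{2223}} = \frac{1}{\frac{1525449682}{2223}} = \frac{2223}{1525449682}$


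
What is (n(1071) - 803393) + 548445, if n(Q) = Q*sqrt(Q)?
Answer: -254948 + 3213*sqrt(119) ≈ -2.1990e+5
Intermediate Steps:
n(Q) = Q**(3/2)
(n(1071) - 803393) + 548445 = (1071**(3/2) - 803393) + 548445 = (3213*sqrt(119) - 803393) + 548445 = (-803393 + 3213*sqrt(119)) + 548445 = -254948 + 3213*sqrt(119)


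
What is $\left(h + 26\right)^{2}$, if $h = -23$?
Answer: $9$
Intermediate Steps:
$\left(h + 26\right)^{2} = \left(-23 + 26\right)^{2} = 3^{2} = 9$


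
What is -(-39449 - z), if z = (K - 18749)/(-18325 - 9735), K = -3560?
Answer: 1106961249/28060 ≈ 39450.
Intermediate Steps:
z = 22309/28060 (z = (-3560 - 18749)/(-18325 - 9735) = -22309/(-28060) = -22309*(-1/28060) = 22309/28060 ≈ 0.79505)
-(-39449 - z) = -(-39449 - 1*22309/28060) = -(-39449 - 22309/28060) = -1*(-1106961249/28060) = 1106961249/28060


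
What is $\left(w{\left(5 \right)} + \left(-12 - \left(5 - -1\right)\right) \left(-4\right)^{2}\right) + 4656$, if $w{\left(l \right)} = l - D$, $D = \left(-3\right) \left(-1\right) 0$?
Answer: $4373$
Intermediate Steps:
$D = 0$ ($D = 3 \cdot 0 = 0$)
$w{\left(l \right)} = l$ ($w{\left(l \right)} = l - 0 = l + 0 = l$)
$\left(w{\left(5 \right)} + \left(-12 - \left(5 - -1\right)\right) \left(-4\right)^{2}\right) + 4656 = \left(5 + \left(-12 - \left(5 - -1\right)\right) \left(-4\right)^{2}\right) + 4656 = \left(5 + \left(-12 - \left(5 + 1\right)\right) 16\right) + 4656 = \left(5 + \left(-12 - 6\right) 16\right) + 4656 = \left(5 - 288\right) + 4656 = -283 + 4656 = 4373$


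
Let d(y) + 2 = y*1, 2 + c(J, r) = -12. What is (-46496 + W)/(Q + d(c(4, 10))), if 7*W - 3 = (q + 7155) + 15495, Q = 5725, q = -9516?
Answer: -312335/39963 ≈ -7.8156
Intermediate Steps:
c(J, r) = -14 (c(J, r) = -2 - 12 = -14)
d(y) = -2 + y (d(y) = -2 + y*1 = -2 + y)
W = 13137/7 (W = 3/7 + ((-9516 + 7155) + 15495)/7 = 3/7 + (-2361 + 15495)/7 = 3/7 + (1/7)*13134 = 3/7 + 13134/7 = 13137/7 ≈ 1876.7)
(-46496 + W)/(Q + d(c(4, 10))) = (-46496 + 13137/7)/(5725 + (-2 - 14)) = -312335/(7*(5725 - 16)) = -312335/7/5709 = -312335/7*1/5709 = -312335/39963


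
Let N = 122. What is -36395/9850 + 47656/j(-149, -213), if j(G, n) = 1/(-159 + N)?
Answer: -3473653119/1970 ≈ -1.7633e+6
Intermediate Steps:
j(G, n) = -1/37 (j(G, n) = 1/(-159 + 122) = 1/(-37) = -1/37)
-36395/9850 + 47656/j(-149, -213) = -36395/9850 + 47656/(-1/37) = -36395*1/9850 + 47656*(-37) = -7279/1970 - 1763272 = -3473653119/1970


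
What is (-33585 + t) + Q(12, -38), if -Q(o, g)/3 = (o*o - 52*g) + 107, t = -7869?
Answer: -48135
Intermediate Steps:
Q(o, g) = -321 - 3*o² + 156*g (Q(o, g) = -3*((o*o - 52*g) + 107) = -3*((o² - 52*g) + 107) = -3*(107 + o² - 52*g) = -321 - 3*o² + 156*g)
(-33585 + t) + Q(12, -38) = (-33585 - 7869) + (-321 - 3*12² + 156*(-38)) = -41454 + (-321 - 3*144 - 5928) = -41454 + (-321 - 432 - 5928) = -41454 - 6681 = -48135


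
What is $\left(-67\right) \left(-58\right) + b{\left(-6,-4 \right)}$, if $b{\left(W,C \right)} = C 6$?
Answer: $3862$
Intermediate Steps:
$b{\left(W,C \right)} = 6 C$
$\left(-67\right) \left(-58\right) + b{\left(-6,-4 \right)} = \left(-67\right) \left(-58\right) + 6 \left(-4\right) = 3886 - 24 = 3862$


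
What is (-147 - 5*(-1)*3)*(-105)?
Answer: 13860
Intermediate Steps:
(-147 - 5*(-1)*3)*(-105) = (-147 + 5*3)*(-105) = (-147 + 15)*(-105) = -132*(-105) = 13860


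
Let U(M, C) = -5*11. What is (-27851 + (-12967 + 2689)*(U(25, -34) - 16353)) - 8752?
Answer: 168604821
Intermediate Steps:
U(M, C) = -55
(-27851 + (-12967 + 2689)*(U(25, -34) - 16353)) - 8752 = (-27851 + (-12967 + 2689)*(-55 - 16353)) - 8752 = (-27851 - 10278*(-16408)) - 8752 = (-27851 + 168641424) - 8752 = 168613573 - 8752 = 168604821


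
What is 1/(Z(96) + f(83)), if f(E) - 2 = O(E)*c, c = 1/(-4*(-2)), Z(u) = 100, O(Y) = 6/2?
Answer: 8/819 ≈ 0.0097680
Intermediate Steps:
O(Y) = 3 (O(Y) = 6*(1/2) = 3)
c = 1/8 ≈ 0.12500
f(E) = 19/8 (f(E) = 2 + 3*(1/8) = 2 + 3/8 = 19/8)
1/(Z(96) + f(83)) = 1/(100 + 19/8) = 1/(819/8) = 8/819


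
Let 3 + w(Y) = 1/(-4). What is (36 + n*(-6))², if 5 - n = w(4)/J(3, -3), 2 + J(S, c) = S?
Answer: 729/4 ≈ 182.25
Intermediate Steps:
J(S, c) = -2 + S
w(Y) = -13/4 (w(Y) = -3 + 1/(-4) = -3 - ¼ = -13/4)
n = 33/4 (n = 5 - (-13)/(4*(-2 + 3)) = 5 - (-13)/(4*1) = 5 - (-13)/4 = 5 - 1*(-13/4) = 5 + 13/4 = 33/4 ≈ 8.2500)
(36 + n*(-6))² = (36 + (33/4)*(-6))² = (36 - 99/2)² = (-27/2)² = 729/4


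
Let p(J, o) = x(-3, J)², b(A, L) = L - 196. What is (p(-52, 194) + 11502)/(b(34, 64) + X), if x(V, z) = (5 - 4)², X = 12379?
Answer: 11503/12247 ≈ 0.93925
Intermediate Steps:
x(V, z) = 1 (x(V, z) = 1² = 1)
b(A, L) = -196 + L
p(J, o) = 1 (p(J, o) = 1² = 1)
(p(-52, 194) + 11502)/(b(34, 64) + X) = (1 + 11502)/((-196 + 64) + 12379) = 11503/(-132 + 12379) = 11503/12247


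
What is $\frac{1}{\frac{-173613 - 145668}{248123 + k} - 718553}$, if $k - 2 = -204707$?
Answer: $- \frac{43418}{31198453435} \approx -1.3917 \cdot 10^{-6}$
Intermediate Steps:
$k = -204705$ ($k = 2 - 204707 = -204705$)
$\frac{1}{\frac{-173613 - 145668}{248123 + k} - 718553} = \frac{1}{\frac{-173613 - 145668}{248123 - 204705} - 718553} = \frac{1}{- \frac{319281}{43418} - 718553} = \frac{1}{- \frac{31198453435}{43418}} = - \frac{43418}{31198453435}$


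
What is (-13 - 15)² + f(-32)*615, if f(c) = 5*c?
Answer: -97616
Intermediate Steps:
(-13 - 15)² + f(-32)*615 = (-13 - 15)² + (5*(-32))*615 = (-28)² - 160*615 = 784 - 98400 = -97616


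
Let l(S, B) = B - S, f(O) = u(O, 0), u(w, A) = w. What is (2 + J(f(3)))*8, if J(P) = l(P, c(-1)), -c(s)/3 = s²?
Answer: -32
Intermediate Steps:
f(O) = O
c(s) = -3*s²
J(P) = -3 - P (J(P) = -3*(-1)² - P = -3*1 - P = -3 - P)
(2 + J(f(3)))*8 = (2 + (-3 - 1*3))*8 = (2 + (-3 - 3))*8 = (2 - 6)*8 = -4*8 = -32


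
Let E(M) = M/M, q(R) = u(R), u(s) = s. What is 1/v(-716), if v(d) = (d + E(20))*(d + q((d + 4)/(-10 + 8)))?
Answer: 1/257400 ≈ 3.8850e-6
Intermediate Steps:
q(R) = R
E(M) = 1
v(d) = (1 + d)*(-2 + d/2) (v(d) = (d + 1)*(d + (d + 4)/(-10 + 8)) = (1 + d)*(d + (4 + d)/(-2)) = (1 + d)*(d + (4 + d)*(-½)) = (1 + d)*(d + (-2 - d/2)) = (1 + d)*(-2 + d/2))
1/v(-716) = 1/(-2 + (½)*(-716)² - 3/2*(-716)) = 1/(-2 + (½)*512656 + 1074) = 1/(-2 + 256328 + 1074) = 1/257400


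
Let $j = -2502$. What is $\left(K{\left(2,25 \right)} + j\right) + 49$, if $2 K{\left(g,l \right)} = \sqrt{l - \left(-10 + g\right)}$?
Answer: $-2453 + \frac{\sqrt{33}}{2} \approx -2450.1$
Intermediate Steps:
$K{\left(g,l \right)} = \frac{\sqrt{10 + l - g}}{2}$ ($K{\left(g,l \right)} = \frac{\sqrt{l - \left(-10 + g\right)}}{2} = \frac{\sqrt{10 + l - g}}{2}$)
$\left(K{\left(2,25 \right)} + j\right) + 49 = \left(\frac{\sqrt{10 + 25 - 2}}{2} - 2502\right) + 49 = \left(\frac{\sqrt{33}}{2} - 2502\right) + 49 = \left(-2502 + \frac{\sqrt{33}}{2}\right) + 49 = -2453 + \frac{\sqrt{33}}{2}$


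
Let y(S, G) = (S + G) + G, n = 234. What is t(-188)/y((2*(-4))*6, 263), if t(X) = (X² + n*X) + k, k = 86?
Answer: -4281/239 ≈ -17.912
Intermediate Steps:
y(S, G) = S + 2*G (y(S, G) = (G + S) + G = S + 2*G)
t(X) = 86 + X² + 234*X (t(X) = (X² + 234*X) + 86 = 86 + X² + 234*X)
t(-188)/y((2*(-4))*6, 263) = (86 + (-188)² + 234*(-188))/((2*(-4))*6 + 2*263) = (86 + 35344 - 43992)/(-8*6 + 526) = -8562/(-48 + 526) = -8562/478 = -8562*1/478 = -4281/239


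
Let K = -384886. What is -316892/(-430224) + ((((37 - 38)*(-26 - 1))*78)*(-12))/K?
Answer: 16604989405/20698399308 ≈ 0.80224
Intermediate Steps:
-316892/(-430224) + ((((37 - 38)*(-26 - 1))*78)*(-12))/K = -316892/(-430224) + ((((37 - 38)*(-26 - 1))*78)*(-12))/(-384886) = -316892*(-1/430224) + ((-1*(-27)*78)*(-12))*(-1/384886) = 79223/107556 + ((27*78)*(-12))*(-1/384886) = 79223/107556 + (2106*(-12))*(-1/384886) = 79223/107556 - 25272*(-1/384886) = 79223/107556 + 12636/192443 = 16604989405/20698399308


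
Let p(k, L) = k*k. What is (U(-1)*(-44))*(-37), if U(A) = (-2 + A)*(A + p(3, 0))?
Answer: -39072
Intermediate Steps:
p(k, L) = k**2
U(A) = (-2 + A)*(9 + A) (U(A) = (-2 + A)*(A + 3**2) = (-2 + A)*(A + 9) = (-2 + A)*(9 + A))
(U(-1)*(-44))*(-37) = ((-18 + (-1)**2 + 7*(-1))*(-44))*(-37) = ((-18 + 1 - 7)*(-44))*(-37) = -24*(-44)*(-37) = 1056*(-37) = -39072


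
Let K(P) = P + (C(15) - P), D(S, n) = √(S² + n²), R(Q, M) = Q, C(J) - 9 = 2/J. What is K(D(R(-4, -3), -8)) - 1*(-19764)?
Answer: 296597/15 ≈ 19773.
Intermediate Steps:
C(J) = 9 + 2/J
K(P) = 137/15 (K(P) = P + ((9 + 2/15) - P) = P + (137/15 - P) = 137/15)
K(D(R(-4, -3), -8)) - 1*(-19764) = 137/15 - 1*(-19764) = 137/15 + 19764 = 296597/15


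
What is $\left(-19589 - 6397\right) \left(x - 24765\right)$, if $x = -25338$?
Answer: $1301976558$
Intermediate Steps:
$\left(-19589 - 6397\right) \left(x - 24765\right) = \left(-19589 - 6397\right) \left(-25338 - 24765\right) = \left(-25986\right) \left(-50103\right) = 1301976558$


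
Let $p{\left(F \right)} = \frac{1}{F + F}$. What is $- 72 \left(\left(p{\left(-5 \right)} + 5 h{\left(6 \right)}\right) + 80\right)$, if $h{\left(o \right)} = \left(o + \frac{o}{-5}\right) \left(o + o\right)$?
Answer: $- \frac{132444}{5} \approx -26489.0$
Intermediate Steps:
$h{\left(o \right)} = \frac{8 o^{2}}{5}$ ($h{\left(o \right)} = \left(o + o \left(- \frac{1}{5}\right)\right) 2 o = \left(o - \frac{o}{5}\right) 2 o = \frac{4 o}{5} \cdot 2 o = \frac{8 o^{2}}{5}$)
$p{\left(F \right)} = \frac{1}{2 F}$
$- 72 \left(\left(p{\left(-5 \right)} + 5 h{\left(6 \right)}\right) + 80\right) = - 72 \left(\left(\frac{1}{2 \left(-5\right)} + 5 \frac{8 \cdot 6^{2}}{5}\right) + 80\right) = - 72 \left(\left(\frac{1}{2} \left(- \frac{1}{5}\right) + 5 \cdot \frac{8}{5} \cdot 36\right) + 80\right) = - 72 \left(\left(- \frac{1}{10} + 5 \cdot \frac{288}{5}\right) + 80\right) = - 72 \left(\left(- \frac{1}{10} + 288\right) + 80\right) = - 72 \left(\frac{2879}{10} + 80\right) = \left(-72\right) \frac{3679}{10} = - \frac{132444}{5}$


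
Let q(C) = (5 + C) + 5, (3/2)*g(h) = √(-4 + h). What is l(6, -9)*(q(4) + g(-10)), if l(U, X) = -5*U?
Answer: -420 - 20*I*√14 ≈ -420.0 - 74.833*I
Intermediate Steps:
g(h) = 2*√(-4 + h)/3
q(C) = 10 + C
l(6, -9)*(q(4) + g(-10)) = (-5*6)*((10 + 4) + 2*√(-4 - 10)/3) = -30*(14 + 2*√(-14)/3) = -30*(14 + 2*(I*√14)/3) = -30*(14 + 2*I*√14/3) = -420 - 20*I*√14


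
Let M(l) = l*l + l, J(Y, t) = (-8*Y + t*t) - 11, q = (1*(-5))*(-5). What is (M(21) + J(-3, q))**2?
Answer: 1210000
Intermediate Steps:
q = 25 (q = -5*(-5) = 25)
J(Y, t) = -11 + t**2 - 8*Y (J(Y, t) = (-8*Y + t**2) - 11 = (t**2 - 8*Y) - 11 = -11 + t**2 - 8*Y)
M(l) = l + l**2 (M(l) = l**2 + l = l + l**2)
(M(21) + J(-3, q))**2 = (21*(1 + 21) + (-11 + 25**2 - 8*(-3)))**2 = (21*22 + (-11 + 625 + 24))**2 = (462 + 638)**2 = 1100**2 = 1210000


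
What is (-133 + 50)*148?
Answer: -12284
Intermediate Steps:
(-133 + 50)*148 = -83*148 = -12284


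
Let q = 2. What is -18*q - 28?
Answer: -64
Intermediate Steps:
-18*q - 28 = -18*2 - 28 = -36 - 28 = -64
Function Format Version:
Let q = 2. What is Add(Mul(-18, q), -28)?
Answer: -64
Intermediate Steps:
Add(Mul(-18, q), -28) = Add(Mul(-18, 2), -28) = Add(-36, -28) = -64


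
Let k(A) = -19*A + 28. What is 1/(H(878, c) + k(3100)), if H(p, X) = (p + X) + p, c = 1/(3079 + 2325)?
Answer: -5404/308654863 ≈ -1.7508e-5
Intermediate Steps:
k(A) = 28 - 19*A
c = 1/5404 ≈ 0.00018505
H(p, X) = X + 2*p (H(p, X) = (X + p) + p = X + 2*p)
1/(H(878, c) + k(3100)) = 1/((1/5404 + 2*878) + (28 - 19*3100)) = 1/((1/5404 + 1756) + (28 - 58900)) = 1/(9489425/5404 - 58872) = 1/(-308654863/5404) = -5404/308654863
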